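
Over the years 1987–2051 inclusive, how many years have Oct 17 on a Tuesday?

Track Oct 17's weekday year by year (advancing +1, or +2 across a Feb 29):
  1987: Sat  1988: Mon (+2)  1989: Tue (+1) ✓  1990: Wed (+1)  1991: Thu (+1)
  1992: Sat (+2)  1993: Sun (+1)  1994: Mon (+1)  1995: Tue (+1) ✓  1996: Thu (+2)
  1997: Fri (+1)  1998: Sat (+1)  1999: Sun (+1)  2000: Tue (+2) ✓  … (37 more years) …
  2038: Sun (+1)  2039: Mon (+1)  2040: Wed (+2)  2041: Thu (+1)  2042: Fri (+1)
  2043: Sat (+1)  2044: Mon (+2)  2045: Tue (+1) ✓  2046: Wed (+1)  2047: Thu (+1)
  2048: Sat (+2)  2049: Sun (+1)  2050: Mon (+1)  2051: Tue (+1) ✓
Tuesday years: 1989, 1995, 2000, 2006, 2017, 2023, 2028, 2034, 2045, 2051 — 10 in total.

10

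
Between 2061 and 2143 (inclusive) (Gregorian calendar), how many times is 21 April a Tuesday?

Track 21 April's weekday year by year (advancing +1, or +2 across a Feb 29):
  2061: Thu  2062: Fri (+1)  2063: Sat (+1)  2064: Mon (+2)  2065: Tue (+1) ✓
  2066: Wed (+1)  2067: Thu (+1)  2068: Sat (+2)  2069: Sun (+1)  2070: Mon (+1)
  2071: Tue (+1) ✓  2072: Thu (+2)  2073: Fri (+1)  2074: Sat (+1)  … (55 more years) …
  2130: Fri (+1)  2131: Sat (+1)  2132: Mon (+2)  2133: Tue (+1) ✓  2134: Wed (+1)
  2135: Thu (+1)  2136: Sat (+2)  2137: Sun (+1)  2138: Mon (+1)  2139: Tue (+1) ✓
  2140: Thu (+2)  2141: Fri (+1)  2142: Sat (+1)  2143: Sun (+1)
Tuesday years: 2065, 2071, 2076, 2082, 2093, 2099, 2105, 2111, 2116, 2122, 2133, 2139 — 12 in total.

12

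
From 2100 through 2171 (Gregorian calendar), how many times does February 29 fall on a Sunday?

Leap years in 2100–2171: 17 of them.
Feb 29 weekday advances by 5 (mod 7) from one leap year to the next four years later (or differs when a century non-leap intervenes).
Leap-day weekdays: 2104:Fri 2108:Wed 2112:Mon 2116:Sat 2120:Thu 2124:Tue 2128:Sun✓ 2132:Fri 2136:Wed 2140:Mon 2144:Sat 2148:Thu 2152:Tue 2156:Sun✓ 2160:Fri 2164:Wed 2168:Mon
Sunday: 2128, 2156 → 2.

2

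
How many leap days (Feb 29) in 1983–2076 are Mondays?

Leap years in 1983–2076: 24 of them.
Feb 29 weekday advances by 5 (mod 7) from one leap year to the next four years later (or differs when a century non-leap intervenes).
Leap-day weekdays: 1984:Wed 1988:Mon✓ 1992:Sat 1996:Thu 2000:Tue 2004:Sun 2008:Fri 2012:Wed 2016:Mon✓ 2020:Sat 2024:Thu 2028:Tue 2032:Sun 2036:Fri 2040:Wed 2044:Mon✓ 2048:Sat 2052:Thu 2056:Tue 2060:Sun 2064:Fri 2068:Wed 2072:Mon✓ 2076:Sat
Monday: 1988, 2016, 2044, 2072 → 4.

4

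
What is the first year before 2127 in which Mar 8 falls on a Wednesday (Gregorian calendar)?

2124

From one year to the next, a fixed date's weekday advances by 1, or by 2 when a Feb 29 lies between the two dates.
2127: March 8 is Saturday.
2126: Friday (−1)
2125: Thursday (−1)
2124: Wednesday (−1)
Mar 8 falls on a Wednesday in 2124.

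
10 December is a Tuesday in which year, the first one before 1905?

1901

From one year to the next, a fixed date's weekday advances by 1, or by 2 when a Feb 29 lies between the two dates.
1905: December 10 is Sunday.
1904: Saturday (−1)
1903: Thursday (−2)
1902: Wednesday (−1)
1901: Tuesday (−1)
10 December falls on a Tuesday in 1901.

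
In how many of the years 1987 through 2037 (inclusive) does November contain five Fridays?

November has 30 days; it has five Fridays when Friday falls among the first (month-length − 28) days — i.e. when November 1 is one of Friday/Thursday.
November 1 by year: 1987:Sun 1988:Tue 1989:Wed 1990:Thu✓ 1991:Fri✓ 1992:Sun 1993:Mon 1994:Tue 1995:Wed 1996:Fri✓ 1997:Sat 1998:Sun 1999:Mon 2000:Wed 2001:Thu✓ …(21 more)… 2023:Wed 2024:Fri✓ 2025:Sat 2026:Sun 2027:Mon 2028:Wed 2029:Thu✓ 2030:Fri✓ 2031:Sat 2032:Mon 2033:Tue 2034:Wed 2035:Thu✓ 2036:Sat 2037:Sun
Years with five Fridays: 1990, 1991, 1996, 2001, 2002, 2007, 2012, 2013, 2018, 2019, 2024, 2029, 2030, 2035 → 14.

14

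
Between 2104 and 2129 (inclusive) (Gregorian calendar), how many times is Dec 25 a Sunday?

4

Track Dec 25's weekday year by year (advancing +1, or +2 across a Feb 29):
  2104: Thu  2105: Fri (+1)  2106: Sat (+1)  2107: Sun (+1) ✓  2108: Tue (+2)
  2109: Wed (+1)  2110: Thu (+1)  2111: Fri (+1)  2112: Sun (+2) ✓  2113: Mon (+1)
  2114: Tue (+1)  2115: Wed (+1)  2116: Fri (+2)  2117: Sat (+1)  2118: Sun (+1) ✓
  2119: Mon (+1)  2120: Wed (+2)  2121: Thu (+1)  2122: Fri (+1)  2123: Sat (+1)
  2124: Mon (+2)  2125: Tue (+1)  2126: Wed (+1)  2127: Thu (+1)  2128: Sat (+2)
  2129: Sun (+1) ✓
Sunday years: 2107, 2112, 2118, 2129 — 4 in total.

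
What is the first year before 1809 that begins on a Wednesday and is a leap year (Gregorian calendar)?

1772

Jan 1 advances by 2 weekdays after a leap year and by 1 after a common year.
1809: Jan 1 is Sunday.
1808: Friday (leap)
1807: Thursday
1806: Wednesday
1805: Tuesday
1804: Sunday (leap)
1803: Saturday
1802: Friday
1801: Thursday
1800: Wednesday
1799: Tuesday
1798: Monday
1797: Sunday
1796: Friday (leap)
1795: Thursday
1794: Wednesday
1793: Tuesday
1792: Sunday (leap)
1791: Saturday
1790: Friday
1789: Thursday
1788: Tuesday (leap)
1787: Monday
1786: Sunday
1785: Saturday
1784: Thursday (leap)
1783: Wednesday
1782: Tuesday
1781: Monday
1780: Saturday (leap)
1779: Friday
1778: Thursday
1777: Wednesday
1776: Monday (leap)
1775: Sunday
1774: Saturday
1773: Friday
1772: Wednesday (leap)
1772 begins on a Wednesday and is a leap year.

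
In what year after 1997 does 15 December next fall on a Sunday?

From one year to the next, a fixed date's weekday advances by 1, or by 2 when a Feb 29 lies between the two dates.
1997: December 15 is Monday.
1998: Tuesday (+1)
1999: Wednesday (+1)
2000: Friday (+2)
2001: Saturday (+1)
2002: Sunday (+1)
15 December falls on a Sunday in 2002.

2002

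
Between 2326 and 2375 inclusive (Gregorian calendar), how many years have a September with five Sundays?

15

September has 30 days; it has five Sundays when Sunday falls among the first (month-length − 28) days — i.e. when September 1 is one of Sunday/Saturday.
September 1 by year: 2326:Wed 2327:Thu 2328:Sat✓ 2329:Sun✓ 2330:Mon 2331:Tue 2332:Thu 2333:Fri 2334:Sat✓ 2335:Sun✓ 2336:Tue 2337:Wed 2338:Thu 2339:Fri 2340:Sun✓ …(20 more)… 2361:Fri 2362:Sat✓ 2363:Sun✓ 2364:Tue 2365:Wed 2366:Thu 2367:Fri 2368:Sun✓ 2369:Mon 2370:Tue 2371:Wed 2372:Fri 2373:Sat✓ 2374:Sun✓ 2375:Mon
Years with five Sundays: 2328, 2329, 2334, 2335, 2340, 2345, 2346, 2351, 2356, 2357, 2362, 2363, 2368, 2373, 2374 → 15.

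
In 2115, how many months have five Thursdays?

4

A month of length L has five Thursdays iff its first Thursday is on day ≤ L−28 (so day 1–3 in a 31-day month, 1–2 in a 30-day month, day 1 in a leap February).
Checking each month of 2115: Jan starts Tue (31d) ✓; Feb starts Fri (28d); Mar starts Fri (31d); Apr starts Mon (30d); May starts Wed (31d) ✓; Jun starts Sat (30d); Jul starts Mon (31d); Aug starts Thu (31d) ✓; Sep starts Sun (30d); Oct starts Tue (31d) ✓; Nov starts Fri (30d); Dec starts Sun (31d).
Five-Thursday months: January, May, August, October → 4.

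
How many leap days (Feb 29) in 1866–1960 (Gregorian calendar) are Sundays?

Leap years in 1866–1960: 23 of them.
Feb 29 weekday advances by 5 (mod 7) from one leap year to the next four years later (or differs when a century non-leap intervenes).
Leap-day weekdays: 1868:Sat 1872:Thu 1876:Tue 1880:Sun✓ 1884:Fri 1888:Wed 1892:Mon 1896:Sat 1904:Mon 1908:Sat 1912:Thu 1916:Tue 1920:Sun✓ 1924:Fri 1928:Wed 1932:Mon 1936:Sat 1940:Thu 1944:Tue 1948:Sun✓ 1952:Fri 1956:Wed 1960:Mon
Sunday: 1880, 1920, 1948 → 3.

3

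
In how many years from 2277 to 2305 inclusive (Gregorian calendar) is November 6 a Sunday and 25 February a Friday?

3

Check each year's weekday for November 6 and 25 February:
  2277: Tue/Sun  2278: Wed/Mon  2279: Thu/Tue  2280: Sat/Wed  2281: Sun/Fri ✓  2282: Mon/Sat  2283: Tue/Sun  2284: Thu/Mon  2285: Fri/Wed  2286: Sat/Thu  2287: Sun/Fri ✓  2288: Tue/Sat  2289: Wed/Mon  2290: Thu/Tue  2291: Fri/Wed  2292: Sun/Thu  2293: Mon/Sat  2294: Tue/Sun  2295: Wed/Mon  2296: Fri/Tue  2297: Sat/Thu  2298: Sun/Fri ✓  2299: Mon/Sat  2300: Tue/Sun  2301: Wed/Mon  2302: Thu/Tue  2303: Fri/Wed  2304: Sun/Thu  2305: Mon/Sat
Both conditions hold in: 2281, 2287, 2298 — 3.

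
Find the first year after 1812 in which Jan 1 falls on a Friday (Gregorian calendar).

Jan 1 advances by 2 weekdays after a leap year and by 1 after a common year.
1812: Jan 1 is Wednesday (leap).
1813: Friday
1813 begins on a Friday

1813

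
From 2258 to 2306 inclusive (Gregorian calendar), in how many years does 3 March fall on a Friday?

Track 3 March's weekday year by year (advancing +1, or +2 across a Feb 29):
  2258: Wed  2259: Thu (+1)  2260: Sat (+2)  2261: Sun (+1)  2262: Mon (+1)
  2263: Tue (+1)  2264: Thu (+2)  2265: Fri (+1) ✓  2266: Sat (+1)  2267: Sun (+1)
  2268: Tue (+2)  2269: Wed (+1)  2270: Thu (+1)  2271: Fri (+1) ✓  … (21 more years) …
  2293: Fri (+1) ✓  2294: Sat (+1)  2295: Sun (+1)  2296: Tue (+2)  2297: Wed (+1)
  2298: Thu (+1)  2299: Fri (+1) ✓  2300: Sat (+1)  2301: Sun (+1)  2302: Mon (+1)
  2303: Tue (+1)  2304: Thu (+2)  2305: Fri (+1) ✓  2306: Sat (+1)
Friday years: 2265, 2271, 2276, 2282, 2293, 2299, 2305 — 7 in total.

7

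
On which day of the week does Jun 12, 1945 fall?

January 1, 1945 is a Monday.
June 12 is day 163 of the year, i.e. 162 days after Jan 1.
162 mod 7 = 1, so advance 1 weekday from Monday: Tuesday.

Tuesday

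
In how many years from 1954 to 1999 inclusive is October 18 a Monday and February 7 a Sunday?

Check each year's weekday for October 18 and February 7:
  1954: Mon/Sun ✓  1955: Tue/Mon  1956: Thu/Tue  1957: Fri/Thu  1958: Sat/Fri  1959: Sun/Sat  1960: Tue/Sun  1961: Wed/Tue  1962: Thu/Wed  1963: Fri/Thu  1964: Sun/Fri  1965: Mon/Sun ✓  1966: Tue/Mon  1967: Wed/Tue  …(18 more)…  1986: Sat/Fri  1987: Sun/Sat  1988: Tue/Sun  1989: Wed/Tue  1990: Thu/Wed  1991: Fri/Thu  1992: Sun/Fri  1993: Mon/Sun ✓  1994: Tue/Mon  1995: Wed/Tue  1996: Fri/Wed  1997: Sat/Fri  1998: Sun/Sat  1999: Mon/Sun ✓
Both conditions hold in: 1954, 1965, 1971, 1982, 1993, 1999 — 6.

6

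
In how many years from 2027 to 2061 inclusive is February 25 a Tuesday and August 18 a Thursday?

Check each year's weekday for February 25 and August 18:
  2027: Thu/Wed  2028: Fri/Fri  2029: Sun/Sat  2030: Mon/Sun  2031: Tue/Mon  2032: Wed/Wed  2033: Fri/Thu  2034: Sat/Fri  2035: Sun/Sat  2036: Mon/Mon  2037: Wed/Tue  2038: Thu/Wed  2039: Fri/Thu  2040: Sat/Sat  …(7 more)…  2048: Tue/Tue  2049: Thu/Wed  2050: Fri/Thu  2051: Sat/Fri  2052: Sun/Sun  2053: Tue/Mon  2054: Wed/Tue  2055: Thu/Wed  2056: Fri/Fri  2057: Sun/Sat  2058: Mon/Sun  2059: Tue/Mon  2060: Wed/Wed  2061: Fri/Thu
Both conditions hold in: no year — 0.

0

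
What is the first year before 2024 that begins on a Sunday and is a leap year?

Jan 1 advances by 2 weekdays after a leap year and by 1 after a common year.
2024: Jan 1 is Monday (leap).
2023: Sunday
2022: Saturday
2021: Friday
2020: Wednesday (leap)
2019: Tuesday
2018: Monday
2017: Sunday
2016: Friday (leap)
2015: Thursday
2014: Wednesday
2013: Tuesday
2012: Sunday (leap)
2012 begins on a Sunday and is a leap year.

2012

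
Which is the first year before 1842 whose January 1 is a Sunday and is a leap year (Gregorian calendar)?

1832

Jan 1 advances by 2 weekdays after a leap year and by 1 after a common year.
1842: Jan 1 is Saturday.
1841: Friday
1840: Wednesday (leap)
1839: Tuesday
1838: Monday
1837: Sunday
1836: Friday (leap)
1835: Thursday
1834: Wednesday
1833: Tuesday
1832: Sunday (leap)
1832 begins on a Sunday and is a leap year.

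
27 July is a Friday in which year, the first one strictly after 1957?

1962

From one year to the next, a fixed date's weekday advances by 1, or by 2 when a Feb 29 lies between the two dates.
1957: July 27 is Saturday.
1958: Sunday (+1)
1959: Monday (+1)
1960: Wednesday (+2)
1961: Thursday (+1)
1962: Friday (+1)
27 July falls on a Friday in 1962.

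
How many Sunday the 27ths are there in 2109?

Check the 27th of each month of 2109: Jan 27: Sun, Feb 27: Wed, Mar 27: Wed, Apr 27: Sat, May 27: Mon, Jun 27: Thu, Jul 27: Sat, Aug 27: Tue, Sep 27: Fri, Oct 27: Sun, Nov 27: Wed, Dec 27: Fri.
Sunday occurs in January, October — 2 months.

2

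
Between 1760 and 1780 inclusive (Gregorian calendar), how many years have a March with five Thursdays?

March has 31 days; it has five Thursdays when Thursday falls among the first (month-length − 28) days — i.e. when March 1 is one of Thursday/Wednesday/Tuesday.
March 1 by year: 1760:Sat 1761:Sun 1762:Mon 1763:Tue✓ 1764:Thu✓ 1765:Fri 1766:Sat 1767:Sun 1768:Tue✓ 1769:Wed✓ 1770:Thu✓ 1771:Fri 1772:Sun 1773:Mon 1774:Tue✓ 1775:Wed✓ 1776:Fri 1777:Sat 1778:Sun 1779:Mon 1780:Wed✓
Years with five Thursdays: 1763, 1764, 1768, 1769, 1770, 1774, 1775, 1780 → 8.

8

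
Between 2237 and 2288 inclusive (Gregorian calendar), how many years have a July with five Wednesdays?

July has 31 days; it has five Wednesdays when Wednesday falls among the first (month-length − 28) days — i.e. when July 1 is one of Wednesday/Tuesday/Monday.
July 1 by year: 2237:Sat 2238:Sun 2239:Mon✓ 2240:Wed✓ 2241:Thu 2242:Fri 2243:Sat 2244:Mon✓ 2245:Tue✓ 2246:Wed✓ 2247:Thu 2248:Sat 2249:Sun 2250:Mon✓ 2251:Tue✓ …(22 more)… 2274:Wed✓ 2275:Thu 2276:Sat 2277:Sun 2278:Mon✓ 2279:Tue✓ 2280:Thu 2281:Fri 2282:Sat 2283:Sun 2284:Tue✓ 2285:Wed✓ 2286:Thu 2287:Fri 2288:Sun
Years with five Wednesdays: 2239, 2240, 2244, 2245, 2246, 2250, 2251, 2256, 2257, 2261, 2262, 2263, 2267, 2268, 2272, 2273, 2274, 2278, 2279, 2284, 2285 → 21.

21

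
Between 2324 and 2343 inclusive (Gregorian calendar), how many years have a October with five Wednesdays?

October has 31 days; it has five Wednesdays when Wednesday falls among the first (month-length − 28) days — i.e. when October 1 is one of Wednesday/Tuesday/Monday.
October 1 by year: 2324:Wed✓ 2325:Thu 2326:Fri 2327:Sat 2328:Mon✓ 2329:Tue✓ 2330:Wed✓ 2331:Thu 2332:Sat 2333:Sun 2334:Mon✓ 2335:Tue✓ 2336:Thu 2337:Fri 2338:Sat 2339:Sun 2340:Tue✓ 2341:Wed✓ 2342:Thu 2343:Fri
Years with five Wednesdays: 2324, 2328, 2329, 2330, 2334, 2335, 2340, 2341 → 8.

8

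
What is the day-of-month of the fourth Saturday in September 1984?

September 1, 1984 is a Saturday, so the first Saturday is the 1st.
The fourth Saturday is 1 + 21 = 22.

22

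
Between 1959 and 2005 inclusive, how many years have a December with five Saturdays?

December has 31 days; it has five Saturdays when Saturday falls among the first (month-length − 28) days — i.e. when December 1 is one of Saturday/Friday/Thursday.
December 1 by year: 1959:Tue 1960:Thu✓ 1961:Fri✓ 1962:Sat✓ 1963:Sun 1964:Tue 1965:Wed 1966:Thu✓ 1967:Fri✓ 1968:Sun 1969:Mon 1970:Tue 1971:Wed 1972:Fri✓ 1973:Sat✓ …(17 more)… 1991:Sun 1992:Tue 1993:Wed 1994:Thu✓ 1995:Fri✓ 1996:Sun 1997:Mon 1998:Tue 1999:Wed 2000:Fri✓ 2001:Sat✓ 2002:Sun 2003:Mon 2004:Wed 2005:Thu✓
Years with five Saturdays: 1960, 1961, 1962, 1966, 1967, 1972, 1973, 1977, 1978, 1979, 1983, 1984, 1988, 1989, 1990, 1994, 1995, 2000, 2001, 2005 → 20.

20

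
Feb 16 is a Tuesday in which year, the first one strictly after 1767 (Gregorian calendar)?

From one year to the next, a fixed date's weekday advances by 1, or by 2 when a Feb 29 lies between the two dates.
1767: February 16 is Monday.
1768: Tuesday (+1)
Feb 16 falls on a Tuesday in 1768.

1768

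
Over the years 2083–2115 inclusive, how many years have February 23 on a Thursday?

Track February 23's weekday year by year (advancing +1, or +2 across a Feb 29):
  2083: Tue  2084: Wed (+1)  2085: Fri (+2)  2086: Sat (+1)  2087: Sun (+1)
  2088: Mon (+1)  2089: Wed (+2)  2090: Thu (+1) ✓  2091: Fri (+1)  2092: Sat (+1)
  2093: Mon (+2)  2094: Tue (+1)  2095: Wed (+1)  2096: Thu (+1) ✓  … (5 more years) …
  2102: Thu (+1) ✓  2103: Fri (+1)  2104: Sat (+1)  2105: Mon (+2)  2106: Tue (+1)
  2107: Wed (+1)  2108: Thu (+1) ✓  2109: Sat (+2)  2110: Sun (+1)  2111: Mon (+1)
  2112: Tue (+1)  2113: Thu (+2) ✓  2114: Fri (+1)  2115: Sat (+1)
Thursday years: 2090, 2096, 2102, 2108, 2113 — 5 in total.

5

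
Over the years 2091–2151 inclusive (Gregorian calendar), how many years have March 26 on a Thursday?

Track March 26's weekday year by year (advancing +1, or +2 across a Feb 29):
  2091: Mon  2092: Wed (+2)  2093: Thu (+1) ✓  2094: Fri (+1)  2095: Sat (+1)
  2096: Mon (+2)  2097: Tue (+1)  2098: Wed (+1)  2099: Thu (+1) ✓  2100: Fri (+1)
  2101: Sat (+1)  2102: Sun (+1)  2103: Mon (+1)  2104: Wed (+2)  … (33 more years) …
  2138: Wed (+1)  2139: Thu (+1) ✓  2140: Sat (+2)  2141: Sun (+1)  2142: Mon (+1)
  2143: Tue (+1)  2144: Thu (+2) ✓  2145: Fri (+1)  2146: Sat (+1)  2147: Sun (+1)
  2148: Tue (+2)  2149: Wed (+1)  2150: Thu (+1) ✓  2151: Fri (+1)
Thursday years: 2093, 2099, 2105, 2111, 2116, 2122, 2133, 2139, 2144, 2150 — 10 in total.

10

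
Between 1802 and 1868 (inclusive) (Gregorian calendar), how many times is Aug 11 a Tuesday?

Track Aug 11's weekday year by year (advancing +1, or +2 across a Feb 29):
  1802: Wed  1803: Thu (+1)  1804: Sat (+2)  1805: Sun (+1)  1806: Mon (+1)
  1807: Tue (+1) ✓  1808: Thu (+2)  1809: Fri (+1)  1810: Sat (+1)  1811: Sun (+1)
  1812: Tue (+2) ✓  1813: Wed (+1)  1814: Thu (+1)  1815: Fri (+1)  … (39 more years) …
  1855: Sat (+1)  1856: Mon (+2)  1857: Tue (+1) ✓  1858: Wed (+1)  1859: Thu (+1)
  1860: Sat (+2)  1861: Sun (+1)  1862: Mon (+1)  1863: Tue (+1) ✓  1864: Thu (+2)
  1865: Fri (+1)  1866: Sat (+1)  1867: Sun (+1)  1868: Tue (+2) ✓
Tuesday years: 1807, 1812, 1818, 1829, 1835, 1840, 1846, 1857, 1863, 1868 — 10 in total.

10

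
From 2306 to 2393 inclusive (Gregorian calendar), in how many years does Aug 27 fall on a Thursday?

Track Aug 27's weekday year by year (advancing +1, or +2 across a Feb 29):
  2306: Mon  2307: Tue (+1)  2308: Thu (+2) ✓  2309: Fri (+1)  2310: Sat (+1)
  2311: Sun (+1)  2312: Tue (+2)  2313: Wed (+1)  2314: Thu (+1) ✓  2315: Fri (+1)
  2316: Sun (+2)  2317: Mon (+1)  2318: Tue (+1)  2319: Wed (+1)  … (60 more years) …
  2380: Wed (+2)  2381: Thu (+1) ✓  2382: Fri (+1)  2383: Sat (+1)  2384: Mon (+2)
  2385: Tue (+1)  2386: Wed (+1)  2387: Thu (+1) ✓  2388: Sat (+2)  2389: Sun (+1)
  2390: Mon (+1)  2391: Tue (+1)  2392: Thu (+2) ✓  2393: Fri (+1)
Thursday years: 2308, 2314, 2325, 2331, 2336, 2342, 2353, 2359, 2364, 2370, 2381, 2387, 2392 — 13 in total.

13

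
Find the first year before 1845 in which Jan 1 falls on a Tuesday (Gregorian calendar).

Jan 1 advances by 2 weekdays after a leap year and by 1 after a common year.
1845: Jan 1 is Wednesday.
1844: Monday (leap)
1843: Sunday
1842: Saturday
1841: Friday
1840: Wednesday (leap)
1839: Tuesday
1839 begins on a Tuesday

1839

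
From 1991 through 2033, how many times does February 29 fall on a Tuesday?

2

Leap years in 1991–2033: 11 of them.
Feb 29 weekday advances by 5 (mod 7) from one leap year to the next four years later (or differs when a century non-leap intervenes).
Leap-day weekdays: 1992:Sat 1996:Thu 2000:Tue✓ 2004:Sun 2008:Fri 2012:Wed 2016:Mon 2020:Sat 2024:Thu 2028:Tue✓ 2032:Sun
Tuesday: 2000, 2028 → 2.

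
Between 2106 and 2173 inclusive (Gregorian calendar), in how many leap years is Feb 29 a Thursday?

2

Leap years in 2106–2173: 17 of them.
Feb 29 weekday advances by 5 (mod 7) from one leap year to the next four years later (or differs when a century non-leap intervenes).
Leap-day weekdays: 2108:Wed 2112:Mon 2116:Sat 2120:Thu✓ 2124:Tue 2128:Sun 2132:Fri 2136:Wed 2140:Mon 2144:Sat 2148:Thu✓ 2152:Tue 2156:Sun 2160:Fri 2164:Wed 2168:Mon 2172:Sat
Thursday: 2120, 2148 → 2.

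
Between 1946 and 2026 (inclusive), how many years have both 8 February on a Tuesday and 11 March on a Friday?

Check each year's weekday for 8 February and 11 March:
  1946: Fri/Mon  1947: Sat/Tue  1948: Sun/Thu  1949: Tue/Fri ✓  1950: Wed/Sat  1951: Thu/Sun  1952: Fri/Tue  1953: Sun/Wed  1954: Mon/Thu  1955: Tue/Fri ✓  1956: Wed/Sun  1957: Fri/Mon  1958: Sat/Tue  1959: Sun/Wed  …(53 more)…  2013: Fri/Mon  2014: Sat/Tue  2015: Sun/Wed  2016: Mon/Fri  2017: Wed/Sat  2018: Thu/Sun  2019: Fri/Mon  2020: Sat/Wed  2021: Mon/Thu  2022: Tue/Fri ✓  2023: Wed/Sat  2024: Thu/Mon  2025: Sat/Tue  2026: Sun/Wed
Both conditions hold in: 1949, 1955, 1966, 1977, 1983, 1994, 2005, 2011, 2022 — 9.

9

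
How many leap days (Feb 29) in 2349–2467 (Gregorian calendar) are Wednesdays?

4

Leap years in 2349–2467: 29 of them.
Feb 29 weekday advances by 5 (mod 7) from one leap year to the next four years later (or differs when a century non-leap intervenes).
Leap-day weekdays: 2352:Fri 2356:Wed✓ 2360:Mon 2364:Sat 2368:Thu 2372:Tue 2376:Sun 2380:Fri 2384:Wed✓ 2388:Mon 2392:Sat 2396:Thu 2400:Tue …(3 more)… 2416:Mon 2420:Sat 2424:Thu 2428:Tue 2432:Sun 2436:Fri 2440:Wed✓ 2444:Mon 2448:Sat 2452:Thu 2456:Tue 2460:Sun 2464:Fri
Wednesday: 2356, 2384, 2412, 2440 → 4.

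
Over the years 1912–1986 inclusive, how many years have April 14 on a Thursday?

Track April 14's weekday year by year (advancing +1, or +2 across a Feb 29):
  1912: Sun  1913: Mon (+1)  1914: Tue (+1)  1915: Wed (+1)  1916: Fri (+2)
  1917: Sat (+1)  1918: Sun (+1)  1919: Mon (+1)  1920: Wed (+2)  1921: Thu (+1) ✓
  1922: Fri (+1)  1923: Sat (+1)  1924: Mon (+2)  1925: Tue (+1)  … (47 more years) …
  1973: Sat (+1)  1974: Sun (+1)  1975: Mon (+1)  1976: Wed (+2)  1977: Thu (+1) ✓
  1978: Fri (+1)  1979: Sat (+1)  1980: Mon (+2)  1981: Tue (+1)  1982: Wed (+1)
  1983: Thu (+1) ✓  1984: Sat (+2)  1985: Sun (+1)  1986: Mon (+1)
Thursday years: 1921, 1927, 1932, 1938, 1949, 1955, 1960, 1966, 1977, 1983 — 10 in total.

10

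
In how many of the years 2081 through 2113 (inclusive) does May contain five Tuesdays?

May has 31 days; it has five Tuesdays when Tuesday falls among the first (month-length − 28) days — i.e. when May 1 is one of Tuesday/Monday/Sunday.
May 1 by year: 2081:Thu 2082:Fri 2083:Sat 2084:Mon✓ 2085:Tue✓ 2086:Wed 2087:Thu 2088:Sat 2089:Sun✓ 2090:Mon✓ 2091:Tue✓ 2092:Thu 2093:Fri 2094:Sat 2095:Sun✓ …(3 more)… 2099:Fri 2100:Sat 2101:Sun✓ 2102:Mon✓ 2103:Tue✓ 2104:Thu 2105:Fri 2106:Sat 2107:Sun✓ 2108:Tue✓ 2109:Wed 2110:Thu 2111:Fri 2112:Sun✓ 2113:Mon✓
Years with five Tuesdays: 2084, 2085, 2089, 2090, 2091, 2095, 2096, 2101, 2102, 2103, 2107, 2108, 2112, 2113 → 14.

14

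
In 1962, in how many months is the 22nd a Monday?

2

Check the 22nd of each month of 1962: Jan 22: Mon, Feb 22: Thu, Mar 22: Thu, Apr 22: Sun, May 22: Tue, Jun 22: Fri, Jul 22: Sun, Aug 22: Wed, Sep 22: Sat, Oct 22: Mon, Nov 22: Thu, Dec 22: Sat.
Monday occurs in January, October — 2 months.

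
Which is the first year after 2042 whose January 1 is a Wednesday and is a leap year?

Jan 1 advances by 2 weekdays after a leap year and by 1 after a common year.
2042: Jan 1 is Wednesday.
2043: Thursday
2044: Friday (leap)
2045: Sunday
2046: Monday
2047: Tuesday
2048: Wednesday (leap)
2048 begins on a Wednesday and is a leap year.

2048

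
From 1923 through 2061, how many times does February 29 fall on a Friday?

5

Leap years in 1923–2061: 35 of them.
Feb 29 weekday advances by 5 (mod 7) from one leap year to the next four years later (or differs when a century non-leap intervenes).
Leap-day weekdays: 1924:Fri✓ 1928:Wed 1932:Mon 1936:Sat 1940:Thu 1944:Tue 1948:Sun 1952:Fri✓ 1956:Wed 1960:Mon 1964:Sat 1968:Thu 1972:Tue …(9 more)… 2012:Wed 2016:Mon 2020:Sat 2024:Thu 2028:Tue 2032:Sun 2036:Fri✓ 2040:Wed 2044:Mon 2048:Sat 2052:Thu 2056:Tue 2060:Sun
Friday: 1924, 1952, 1980, 2008, 2036 → 5.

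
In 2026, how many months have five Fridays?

4

A month of length L has five Fridays iff its first Friday is on day ≤ L−28 (so day 1–3 in a 31-day month, 1–2 in a 30-day month, day 1 in a leap February).
Checking each month of 2026: Jan starts Thu (31d) ✓; Feb starts Sun (28d); Mar starts Sun (31d); Apr starts Wed (30d); May starts Fri (31d) ✓; Jun starts Mon (30d); Jul starts Wed (31d) ✓; Aug starts Sat (31d); Sep starts Tue (30d); Oct starts Thu (31d) ✓; Nov starts Sun (30d); Dec starts Tue (31d).
Five-Friday months: January, May, July, October → 4.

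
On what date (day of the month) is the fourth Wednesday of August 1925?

August 1, 1925 is a Saturday, so the first Wednesday is the 5th.
The fourth Wednesday is 5 + 21 = 26.

26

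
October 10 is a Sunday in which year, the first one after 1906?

1909

From one year to the next, a fixed date's weekday advances by 1, or by 2 when a Feb 29 lies between the two dates.
1906: October 10 is Wednesday.
1907: Thursday (+1)
1908: Saturday (+2)
1909: Sunday (+1)
October 10 falls on a Sunday in 1909.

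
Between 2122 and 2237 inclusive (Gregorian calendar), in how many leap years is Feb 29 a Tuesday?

Leap years in 2122–2237: 28 of them.
Feb 29 weekday advances by 5 (mod 7) from one leap year to the next four years later (or differs when a century non-leap intervenes).
Leap-day weekdays: 2124:Tue✓ 2128:Sun 2132:Fri 2136:Wed 2140:Mon 2144:Sat 2148:Thu 2152:Tue✓ 2156:Sun 2160:Fri 2164:Wed 2168:Mon 2172:Sat 2176:Thu 2180:Tue✓ 2184:Sun 2188:Fri 2192:Wed 2196:Mon 2204:Wed 2208:Mon 2212:Sat 2216:Thu 2220:Tue✓ 2224:Sun 2228:Fri 2232:Wed 2236:Mon
Tuesday: 2124, 2152, 2180, 2220 → 4.

4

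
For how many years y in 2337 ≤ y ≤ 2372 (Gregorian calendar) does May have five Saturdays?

16

May has 31 days; it has five Saturdays when Saturday falls among the first (month-length − 28) days — i.e. when May 1 is one of Saturday/Friday/Thursday.
May 1 by year: 2337:Sat✓ 2338:Sun 2339:Mon 2340:Wed 2341:Thu✓ 2342:Fri✓ 2343:Sat✓ 2344:Mon 2345:Tue 2346:Wed 2347:Thu✓ 2348:Sat✓ 2349:Sun 2350:Mon 2351:Tue …(6 more)… 2358:Thu✓ 2359:Fri✓ 2360:Sun 2361:Mon 2362:Tue 2363:Wed 2364:Fri✓ 2365:Sat✓ 2366:Sun 2367:Mon 2368:Wed 2369:Thu✓ 2370:Fri✓ 2371:Sat✓ 2372:Mon
Years with five Saturdays: 2337, 2341, 2342, 2343, 2347, 2348, 2352, 2353, 2354, 2358, 2359, 2364, 2365, 2369, 2370, 2371 → 16.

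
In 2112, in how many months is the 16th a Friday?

Check the 16th of each month of 2112: Jan 16: Sat, Feb 16: Tue, Mar 16: Wed, Apr 16: Sat, May 16: Mon, Jun 16: Thu, Jul 16: Sat, Aug 16: Tue, Sep 16: Fri, Oct 16: Sun, Nov 16: Wed, Dec 16: Fri.
Friday occurs in September, December — 2 months.

2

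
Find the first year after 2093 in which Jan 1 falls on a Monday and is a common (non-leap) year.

2103

Jan 1 advances by 2 weekdays after a leap year and by 1 after a common year.
2093: Jan 1 is Thursday.
2094: Friday
2095: Saturday
2096: Sunday (leap)
2097: Tuesday
2098: Wednesday
2099: Thursday
2100: Friday
2101: Saturday
2102: Sunday
2103: Monday
2103 begins on a Monday and is a common year.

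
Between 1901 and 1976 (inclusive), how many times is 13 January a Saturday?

Track 13 January's weekday year by year (advancing +1, or +2 across a Feb 29):
  1901: Sun  1902: Mon (+1)  1903: Tue (+1)  1904: Wed (+1)  1905: Fri (+2)
  1906: Sat (+1) ✓  1907: Sun (+1)  1908: Mon (+1)  1909: Wed (+2)  1910: Thu (+1)
  1911: Fri (+1)  1912: Sat (+1) ✓  1913: Mon (+2)  1914: Tue (+1)  … (48 more years) …
  1963: Sun (+1)  1964: Mon (+1)  1965: Wed (+2)  1966: Thu (+1)  1967: Fri (+1)
  1968: Sat (+1) ✓  1969: Mon (+2)  1970: Tue (+1)  1971: Wed (+1)  1972: Thu (+1)
  1973: Sat (+2) ✓  1974: Sun (+1)  1975: Mon (+1)  1976: Tue (+1)
Saturday years: 1906, 1912, 1917, 1923, 1934, 1940, 1945, 1951, 1962, 1968, 1973 — 11 in total.

11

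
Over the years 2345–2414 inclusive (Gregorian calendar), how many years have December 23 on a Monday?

Track December 23's weekday year by year (advancing +1, or +2 across a Feb 29):
  2345: Sun  2346: Mon (+1) ✓  2347: Tue (+1)  2348: Thu (+2)  2349: Fri (+1)
  2350: Sat (+1)  2351: Sun (+1)  2352: Tue (+2)  2353: Wed (+1)  2354: Thu (+1)
  2355: Fri (+1)  2356: Sun (+2)  2357: Mon (+1) ✓  2358: Tue (+1)  … (42 more years) …
  2401: Sun (+1)  2402: Mon (+1) ✓  2403: Tue (+1)  2404: Thu (+2)  2405: Fri (+1)
  2406: Sat (+1)  2407: Sun (+1)  2408: Tue (+2)  2409: Wed (+1)  2410: Thu (+1)
  2411: Fri (+1)  2412: Sun (+2)  2413: Mon (+1) ✓  2414: Tue (+1)
Monday years: 2346, 2357, 2363, 2368, 2374, 2385, 2391, 2396, 2402, 2413 — 10 in total.

10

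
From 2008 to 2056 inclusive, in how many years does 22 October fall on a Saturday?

Track 22 October's weekday year by year (advancing +1, or +2 across a Feb 29):
  2008: Wed  2009: Thu (+1)  2010: Fri (+1)  2011: Sat (+1) ✓  2012: Mon (+2)
  2013: Tue (+1)  2014: Wed (+1)  2015: Thu (+1)  2016: Sat (+2) ✓  2017: Sun (+1)
  2018: Mon (+1)  2019: Tue (+1)  2020: Thu (+2)  2021: Fri (+1)  … (21 more years) …
  2043: Thu (+1)  2044: Sat (+2) ✓  2045: Sun (+1)  2046: Mon (+1)  2047: Tue (+1)
  2048: Thu (+2)  2049: Fri (+1)  2050: Sat (+1) ✓  2051: Sun (+1)  2052: Tue (+2)
  2053: Wed (+1)  2054: Thu (+1)  2055: Fri (+1)  2056: Sun (+2)
Saturday years: 2011, 2016, 2022, 2033, 2039, 2044, 2050 — 7 in total.

7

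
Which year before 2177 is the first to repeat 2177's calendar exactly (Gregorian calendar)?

Two years share a calendar iff Jan 1 falls on the same weekday and both are leap or both are common. 2177: Jan 1 is Wednesday, common year.
2176: Jan 1 Monday, leap
2175: Jan 1 Sunday, common
2174: Jan 1 Saturday, common
2173: Jan 1 Friday, common
2172: Jan 1 Wednesday, leap
2171: Jan 1 Tuesday, common
2170: Jan 1 Monday, common
2169: Jan 1 Sunday, common
2168: Jan 1 Friday, leap
2167: Jan 1 Thursday, common
2166: Jan 1 Wednesday, common
2166 matches on both conditions.

2166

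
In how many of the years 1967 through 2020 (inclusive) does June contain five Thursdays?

June has 30 days; it has five Thursdays when Thursday falls among the first (month-length − 28) days — i.e. when June 1 is one of Thursday/Wednesday.
June 1 by year: 1967:Thu✓ 1968:Sat 1969:Sun 1970:Mon 1971:Tue 1972:Thu✓ 1973:Fri 1974:Sat 1975:Sun 1976:Tue 1977:Wed✓ 1978:Thu✓ 1979:Fri 1980:Sun 1981:Mon …(24 more)… 2006:Thu✓ 2007:Fri 2008:Sun 2009:Mon 2010:Tue 2011:Wed✓ 2012:Fri 2013:Sat 2014:Sun 2015:Mon 2016:Wed✓ 2017:Thu✓ 2018:Fri 2019:Sat 2020:Mon
Years with five Thursdays: 1967, 1972, 1977, 1978, 1983, 1988, 1989, 1994, 1995, 2000, 2005, 2006, 2011, 2016, 2017 → 15.

15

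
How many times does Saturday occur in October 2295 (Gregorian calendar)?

October 2295 has 31 days and begins on Tuesday.
The first Saturday is October 5.
Saturdays fall on 5, 12, 19, 26 — that's 4.

4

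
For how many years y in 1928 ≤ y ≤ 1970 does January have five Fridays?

19

January has 31 days; it has five Fridays when Friday falls among the first (month-length − 28) days — i.e. when January 1 is one of Friday/Thursday/Wednesday.
January 1 by year: 1928:Sun 1929:Tue 1930:Wed✓ 1931:Thu✓ 1932:Fri✓ 1933:Sun 1934:Mon 1935:Tue 1936:Wed✓ 1937:Fri✓ 1938:Sat 1939:Sun 1940:Mon 1941:Wed✓ 1942:Thu✓ …(13 more)… 1956:Sun 1957:Tue 1958:Wed✓ 1959:Thu✓ 1960:Fri✓ 1961:Sun 1962:Mon 1963:Tue 1964:Wed✓ 1965:Fri✓ 1966:Sat 1967:Sun 1968:Mon 1969:Wed✓ 1970:Thu✓
Years with five Fridays: 1930, 1931, 1932, 1936, 1937, 1941, 1942, 1943, 1947, 1948, 1953, 1954, 1958, 1959, 1960, 1964, 1965, 1969, 1970 → 19.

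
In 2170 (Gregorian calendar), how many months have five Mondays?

5

A month of length L has five Mondays iff its first Monday is on day ≤ L−28 (so day 1–3 in a 31-day month, 1–2 in a 30-day month, day 1 in a leap February).
Checking each month of 2170: Jan starts Mon (31d) ✓; Feb starts Thu (28d); Mar starts Thu (31d); Apr starts Sun (30d) ✓; May starts Tue (31d); Jun starts Fri (30d); Jul starts Sun (31d) ✓; Aug starts Wed (31d); Sep starts Sat (30d); Oct starts Mon (31d) ✓; Nov starts Thu (30d); Dec starts Sat (31d) ✓.
Five-Monday months: January, April, July, October, December → 5.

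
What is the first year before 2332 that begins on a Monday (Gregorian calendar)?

Jan 1 advances by 2 weekdays after a leap year and by 1 after a common year.
2332: Jan 1 is Friday (leap).
2331: Thursday
2330: Wednesday
2329: Tuesday
2328: Sunday (leap)
2327: Saturday
2326: Friday
2325: Thursday
2324: Tuesday (leap)
2323: Monday
2323 begins on a Monday

2323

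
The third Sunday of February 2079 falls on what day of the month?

February 1, 2079 is a Wednesday, so the first Sunday is the 5th.
The third Sunday is 5 + 14 = 19.

19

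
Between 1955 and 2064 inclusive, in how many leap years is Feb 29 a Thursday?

Leap years in 1955–2064: 28 of them.
Feb 29 weekday advances by 5 (mod 7) from one leap year to the next four years later (or differs when a century non-leap intervenes).
Leap-day weekdays: 1956:Wed 1960:Mon 1964:Sat 1968:Thu✓ 1972:Tue 1976:Sun 1980:Fri 1984:Wed 1988:Mon 1992:Sat 1996:Thu✓ 2000:Tue 2004:Sun 2008:Fri 2012:Wed 2016:Mon 2020:Sat 2024:Thu✓ 2028:Tue 2032:Sun 2036:Fri 2040:Wed 2044:Mon 2048:Sat 2052:Thu✓ 2056:Tue 2060:Sun 2064:Fri
Thursday: 1968, 1996, 2024, 2052 → 4.

4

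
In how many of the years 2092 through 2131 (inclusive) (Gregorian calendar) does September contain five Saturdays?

11

September has 30 days; it has five Saturdays when Saturday falls among the first (month-length − 28) days — i.e. when September 1 is one of Saturday/Friday.
September 1 by year: 2092:Mon 2093:Tue 2094:Wed 2095:Thu 2096:Sat✓ 2097:Sun 2098:Mon 2099:Tue 2100:Wed 2101:Thu 2102:Fri✓ 2103:Sat✓ 2104:Mon 2105:Tue 2106:Wed …(10 more)… 2117:Wed 2118:Thu 2119:Fri✓ 2120:Sun 2121:Mon 2122:Tue 2123:Wed 2124:Fri✓ 2125:Sat✓ 2126:Sun 2127:Mon 2128:Wed 2129:Thu 2130:Fri✓ 2131:Sat✓
Years with five Saturdays: 2096, 2102, 2103, 2108, 2113, 2114, 2119, 2124, 2125, 2130, 2131 → 11.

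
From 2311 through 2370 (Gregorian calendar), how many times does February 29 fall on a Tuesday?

Leap years in 2311–2370: 15 of them.
Feb 29 weekday advances by 5 (mod 7) from one leap year to the next four years later (or differs when a century non-leap intervenes).
Leap-day weekdays: 2312:Thu 2316:Tue✓ 2320:Sun 2324:Fri 2328:Wed 2332:Mon 2336:Sat 2340:Thu 2344:Tue✓ 2348:Sun 2352:Fri 2356:Wed 2360:Mon 2364:Sat 2368:Thu
Tuesday: 2316, 2344 → 2.

2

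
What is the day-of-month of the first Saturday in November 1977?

5

November 1, 1977 is a Tuesday, so the first Saturday is the 5th.
The first Saturday is 5 + 0 = 5.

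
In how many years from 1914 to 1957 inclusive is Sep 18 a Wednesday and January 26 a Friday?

1

Check each year's weekday for Sep 18 and January 26:
  1914: Fri/Mon  1915: Sat/Tue  1916: Mon/Wed  1917: Tue/Fri  1918: Wed/Sat  1919: Thu/Sun  1920: Sat/Mon  1921: Sun/Wed  1922: Mon/Thu  1923: Tue/Fri  1924: Thu/Sat  1925: Fri/Mon  1926: Sat/Tue  1927: Sun/Wed  …(16 more)…  1944: Mon/Wed  1945: Tue/Fri  1946: Wed/Sat  1947: Thu/Sun  1948: Sat/Mon  1949: Sun/Wed  1950: Mon/Thu  1951: Tue/Fri  1952: Thu/Sat  1953: Fri/Mon  1954: Sat/Tue  1955: Sun/Wed  1956: Tue/Thu  1957: Wed/Sat
Both conditions hold in: 1940 — 1.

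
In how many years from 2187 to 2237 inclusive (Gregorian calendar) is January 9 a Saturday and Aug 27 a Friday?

5

Check each year's weekday for January 9 and Aug 27:
  2187: Tue/Mon  2188: Wed/Wed  2189: Fri/Thu  2190: Sat/Fri ✓  2191: Sun/Sat  2192: Mon/Mon  2193: Wed/Tue  2194: Thu/Wed  2195: Fri/Thu  2196: Sat/Sat  2197: Mon/Sun  2198: Tue/Mon  2199: Wed/Tue  2200: Thu/Wed  …(23 more)…  2224: Fri/Fri  2225: Sun/Sat  2226: Mon/Sun  2227: Tue/Mon  2228: Wed/Wed  2229: Fri/Thu  2230: Sat/Fri ✓  2231: Sun/Sat  2232: Mon/Mon  2233: Wed/Tue  2234: Thu/Wed  2235: Fri/Thu  2236: Sat/Sat  2237: Mon/Sun
Both conditions hold in: 2190, 2202, 2213, 2219, 2230 — 5.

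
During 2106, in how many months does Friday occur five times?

A month of length L has five Fridays iff its first Friday is on day ≤ L−28 (so day 1–3 in a 31-day month, 1–2 in a 30-day month, day 1 in a leap February).
Checking each month of 2106: Jan starts Fri (31d) ✓; Feb starts Mon (28d); Mar starts Mon (31d); Apr starts Thu (30d) ✓; May starts Sat (31d); Jun starts Tue (30d); Jul starts Thu (31d) ✓; Aug starts Sun (31d); Sep starts Wed (30d); Oct starts Fri (31d) ✓; Nov starts Mon (30d); Dec starts Wed (31d) ✓.
Five-Friday months: January, April, July, October, December → 5.

5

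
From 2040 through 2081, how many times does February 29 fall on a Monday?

Leap years in 2040–2081: 11 of them.
Feb 29 weekday advances by 5 (mod 7) from one leap year to the next four years later (or differs when a century non-leap intervenes).
Leap-day weekdays: 2040:Wed 2044:Mon✓ 2048:Sat 2052:Thu 2056:Tue 2060:Sun 2064:Fri 2068:Wed 2072:Mon✓ 2076:Sat 2080:Thu
Monday: 2044, 2072 → 2.

2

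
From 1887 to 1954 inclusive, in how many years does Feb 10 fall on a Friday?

Track Feb 10's weekday year by year (advancing +1, or +2 across a Feb 29):
  1887: Thu  1888: Fri (+1) ✓  1889: Sun (+2)  1890: Mon (+1)  1891: Tue (+1)
  1892: Wed (+1)  1893: Fri (+2) ✓  1894: Sat (+1)  1895: Sun (+1)  1896: Mon (+1)
  1897: Wed (+2)  1898: Thu (+1)  1899: Fri (+1) ✓  1900: Sat (+1)  … (40 more years) …
  1941: Mon (+2)  1942: Tue (+1)  1943: Wed (+1)  1944: Thu (+1)  1945: Sat (+2)
  1946: Sun (+1)  1947: Mon (+1)  1948: Tue (+1)  1949: Thu (+2)  1950: Fri (+1) ✓
  1951: Sat (+1)  1952: Sun (+1)  1953: Tue (+2)  1954: Wed (+1)
Friday years: 1888, 1893, 1899, 1905, 1911, 1922, 1928, 1933, 1939, 1950 — 10 in total.

10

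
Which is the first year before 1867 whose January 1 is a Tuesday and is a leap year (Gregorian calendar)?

Jan 1 advances by 2 weekdays after a leap year and by 1 after a common year.
1867: Jan 1 is Tuesday.
1866: Monday
1865: Sunday
1864: Friday (leap)
1863: Thursday
1862: Wednesday
1861: Tuesday
1860: Sunday (leap)
1859: Saturday
1858: Friday
1857: Thursday
1856: Tuesday (leap)
1856 begins on a Tuesday and is a leap year.

1856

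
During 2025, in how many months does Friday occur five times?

4

A month of length L has five Fridays iff its first Friday is on day ≤ L−28 (so day 1–3 in a 31-day month, 1–2 in a 30-day month, day 1 in a leap February).
Checking each month of 2025: Jan starts Wed (31d) ✓; Feb starts Sat (28d); Mar starts Sat (31d); Apr starts Tue (30d); May starts Thu (31d) ✓; Jun starts Sun (30d); Jul starts Tue (31d); Aug starts Fri (31d) ✓; Sep starts Mon (30d); Oct starts Wed (31d) ✓; Nov starts Sat (30d); Dec starts Mon (31d).
Five-Friday months: January, May, August, October → 4.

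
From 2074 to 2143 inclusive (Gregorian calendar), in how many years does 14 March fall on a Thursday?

10

Track 14 March's weekday year by year (advancing +1, or +2 across a Feb 29):
  2074: Wed  2075: Thu (+1) ✓  2076: Sat (+2)  2077: Sun (+1)  2078: Mon (+1)
  2079: Tue (+1)  2080: Thu (+2) ✓  2081: Fri (+1)  2082: Sat (+1)  2083: Sun (+1)
  2084: Tue (+2)  2085: Wed (+1)  2086: Thu (+1) ✓  2087: Fri (+1)  … (42 more years) …
  2130: Tue (+1)  2131: Wed (+1)  2132: Fri (+2)  2133: Sat (+1)  2134: Sun (+1)
  2135: Mon (+1)  2136: Wed (+2)  2137: Thu (+1) ✓  2138: Fri (+1)  2139: Sat (+1)
  2140: Mon (+2)  2141: Tue (+1)  2142: Wed (+1)  2143: Thu (+1) ✓
Thursday years: 2075, 2080, 2086, 2097, 2109, 2115, 2120, 2126, 2137, 2143 — 10 in total.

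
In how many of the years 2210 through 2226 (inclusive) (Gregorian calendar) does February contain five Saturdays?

February has 28 days (29 in leap years); it has five Saturdays when Saturday falls among the first (month-length − 28) days — i.e. when February 1 is Saturday in a leap year (never in a common year).
February 1 by year: 2210:Thu 2211:Fri 2212:Sat✓ 2213:Mon 2214:Tue 2215:Wed 2216:Thu 2217:Sat 2218:Sun 2219:Mon 2220:Tue 2221:Thu 2222:Fri 2223:Sat 2224:Sun 2225:Tue 2226:Wed
Years with five Saturdays: 2212 → 1.

1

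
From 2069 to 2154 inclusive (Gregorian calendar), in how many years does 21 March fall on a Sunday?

Track 21 March's weekday year by year (advancing +1, or +2 across a Feb 29):
  2069: Thu  2070: Fri (+1)  2071: Sat (+1)  2072: Mon (+2)  2073: Tue (+1)
  2074: Wed (+1)  2075: Thu (+1)  2076: Sat (+2)  2077: Sun (+1) ✓  2078: Mon (+1)
  2079: Tue (+1)  2080: Thu (+2)  2081: Fri (+1)  2082: Sat (+1)  … (58 more years) …
  2141: Tue (+1)  2142: Wed (+1)  2143: Thu (+1)  2144: Sat (+2)  2145: Sun (+1) ✓
  2146: Mon (+1)  2147: Tue (+1)  2148: Thu (+2)  2149: Fri (+1)  2150: Sat (+1)
  2151: Sun (+1) ✓  2152: Tue (+2)  2153: Wed (+1)  2154: Thu (+1)
Sunday years: 2077, 2083, 2088, 2094, 2100, 2106, 2117, 2123, 2128, 2134, 2145, 2151 — 12 in total.

12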